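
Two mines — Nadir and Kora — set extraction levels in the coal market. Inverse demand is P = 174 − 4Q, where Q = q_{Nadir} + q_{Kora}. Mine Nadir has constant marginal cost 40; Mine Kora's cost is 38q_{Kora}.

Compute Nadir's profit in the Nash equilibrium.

Mine Nadir's profit: π = q_{Nadir}(174 − 4(q_{Nadir} + q_{Kora})) − 40q_{Nadir}.
∂π/∂q_{Nadir} = 134 − 8q_{Nadir} − 4q_{Kora} = 0, so q_{Nadir} = 16.75 − 0.5q_{Kora}.
By the same steps for Kora: q_{Kora} = 17 − 0.5q_{Nadir}.
Substituting the second reaction function into the first: q_{Nadir} = 16.75 − 0.5(17 − 0.5q_{Nadir}), which gives 0.75q_{Nadir} = 8.25 ⇒ q_{Nadir} = 11.
Then q_{Kora} = 17 − 0.5·11 = 11.5.
Price P = 174 − 4·22.5 = 84.
Nadir's profit: (84 − 40)·11 = 484.

484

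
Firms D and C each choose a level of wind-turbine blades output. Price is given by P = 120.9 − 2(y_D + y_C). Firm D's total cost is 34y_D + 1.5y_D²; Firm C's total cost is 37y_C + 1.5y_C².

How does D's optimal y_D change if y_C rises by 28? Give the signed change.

Firm D's profit: π = y_D(120.9 − 2(y_D + y_C)) − 34y_D − 1.5y_D².
∂π/∂y_D = 86.9 − 7y_D − 2y_C = 0, so y_D = 869/70 − (2/7)y_C.
The reaction-function slope is −2/7, so a 28-unit rise in y_C moves y_D by −2/7 × 28 = −8. D's best response falls — the actions are strategic substitutes.

-8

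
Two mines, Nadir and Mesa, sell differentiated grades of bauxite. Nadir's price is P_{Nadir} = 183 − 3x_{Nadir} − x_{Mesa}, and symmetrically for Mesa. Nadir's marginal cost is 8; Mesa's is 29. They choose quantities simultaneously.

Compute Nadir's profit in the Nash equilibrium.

1966.08

Mine Nadir's profit: π = x_{Nadir}(183 − 3x_{Nadir} − x_{Mesa}) − 8x_{Nadir}.
∂π/∂x_{Nadir} = 175 − 6x_{Nadir} − x_{Mesa} = 0 ⇒ x_{Nadir} = 175/6 − (1/6)x_{Mesa}.
Similarly x_{Mesa} = 77/3 − (1/6)x_{Nadir}.
Substituting the second reaction function into the first: x_{Nadir} = 175/6 − (1/6)(77/3 − (1/6)x_{Nadir}), which gives (35/36)x_{Nadir} = 224/9 ⇒ x_{Nadir} = 25.6.
Then x_{Mesa} = 77/3 − (1/6)·25.6 = 21.4.
P_{Nadir} = 183 − 3·25.6 − 21.4 = 84.8.
Profit = (84.8 − 8)·25.6 = 1966.08.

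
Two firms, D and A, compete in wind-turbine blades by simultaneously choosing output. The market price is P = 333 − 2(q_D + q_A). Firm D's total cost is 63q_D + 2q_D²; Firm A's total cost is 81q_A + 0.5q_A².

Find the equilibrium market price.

204

Firm D's profit: π = q_D(333 − 2(q_D + q_A)) − 63q_D − 2q_D².
∂π/∂q_D = 270 − 8q_D − 2q_A = 0, so q_D = 33.75 − 0.25q_A.
For A: ∂π/∂q_A = 252 − 5q_A − 2q_D = 0 ⇒ q_A = 50.4 − 0.4q_D.
Plugging q_A into D's best response: q_D = 33.75 − 0.25(50.4 − 0.4q_D) ⇒ 0.9q_D = 21.15, so q_D = 23.5.
Then q_A = 50.4 − 0.4·23.5 = 41.
Equilibrium price: P = 333 − 2·64.5 = 204.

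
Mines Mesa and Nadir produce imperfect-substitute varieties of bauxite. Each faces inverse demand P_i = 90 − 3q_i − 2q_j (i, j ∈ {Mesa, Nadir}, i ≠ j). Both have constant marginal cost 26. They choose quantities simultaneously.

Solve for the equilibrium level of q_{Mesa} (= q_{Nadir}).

Mine Mesa's profit: π = q_{Mesa}(90 − 3q_{Mesa} − 2q_{Nadir}) − 26q_{Mesa}.
∂π/∂q_{Mesa} = 64 − 6q_{Mesa} − 2q_{Nadir} = 0 ⇒ q_{Mesa} = 32/3 − (1/3)q_{Nadir}.
Setting q_{Mesa} = q_{Nadir} in the reaction function: q_{Mesa} = 32/3 − (1/3)q_{Mesa}, so q_{Mesa} = (32/3) / (4/3) = 8.

8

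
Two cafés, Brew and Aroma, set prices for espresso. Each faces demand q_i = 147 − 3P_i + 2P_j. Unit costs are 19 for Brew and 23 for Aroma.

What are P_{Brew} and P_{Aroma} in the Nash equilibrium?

51.75, 53.25

Brew's profit: π = (P_{Brew} − 19)(147 − 3P_{Brew} + 2P_{Aroma}).
∂π/∂P_{Brew} = 204 − 6P_{Brew} + 2P_{Aroma} = 0 ⇒ P_{Brew} = 34 + (1/3)P_{Aroma}.
Similarly P_{Aroma} = 36 + (1/3)P_{Brew}.
Plugging P_{Aroma} into Brew's best response: P_{Brew} = 34 + (1/3)(36 + (1/3)P_{Brew}) ⇒ (8/9)P_{Brew} = 46, so P_{Brew} = 51.75.
Then P_{Aroma} = 36 + (1/3)·51.75 = 53.25.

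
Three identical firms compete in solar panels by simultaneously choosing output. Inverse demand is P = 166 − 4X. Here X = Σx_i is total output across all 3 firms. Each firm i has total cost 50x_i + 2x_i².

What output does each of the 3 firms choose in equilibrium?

A representative firm's profit is π_i = x_i(166 − 4X) − 50x_i − 2x_i², with X = x_i + Σ_{j≠i} x_j.
First-order condition: 116 − 12x_i − 4Σ_{j≠i} x_j = 0.
Imposing symmetry (x_j = x for all j) turns Σ_{j≠i} x_j into 2x, so 116 = 20x and x = 5.8.

5.8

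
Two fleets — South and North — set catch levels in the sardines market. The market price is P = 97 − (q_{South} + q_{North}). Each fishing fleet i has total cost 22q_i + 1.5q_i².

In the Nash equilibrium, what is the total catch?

Fishing fleet South's profit: π = q_{South}(97 − (q_{South} + q_{North})) − 22q_{South} − 1.5q_{South}².
∂π/∂q_{South} = 75 − 5q_{South} − q_{North} = 0, so q_{South} = 15 − 0.2q_{North}.
By symmetry q_{North} = q_{South}; substituting into the reaction function, 1.2q_{South} = 15 and q_{South} = 12.5.
Total catch: 12.5 + 12.5 = 25.

25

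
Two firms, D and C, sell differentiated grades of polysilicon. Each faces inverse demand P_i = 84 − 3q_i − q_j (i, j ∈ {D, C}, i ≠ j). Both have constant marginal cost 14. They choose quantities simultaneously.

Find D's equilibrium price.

Firm D's profit: π = q_D(84 − 3q_D − q_C) − 14q_D.
∂π/∂q_D = 70 − 6q_D − q_C = 0 ⇒ q_D = 35/3 − (1/6)q_C.
The game is symmetric, so in equilibrium q_C = q_D: the reaction function gives (7/6)q_D = 35/3, hence q_D = 10.
P_D = 84 − 3·10 − 10 = 44.

44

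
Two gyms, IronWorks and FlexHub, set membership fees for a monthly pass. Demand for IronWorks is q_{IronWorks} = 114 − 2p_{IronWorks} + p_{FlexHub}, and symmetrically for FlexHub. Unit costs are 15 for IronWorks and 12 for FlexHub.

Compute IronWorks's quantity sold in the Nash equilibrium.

IronWorks's profit: π = (p_{IronWorks} − 15)(114 − 2p_{IronWorks} + p_{FlexHub}).
∂π/∂p_{IronWorks} = 144 − 4p_{IronWorks} + p_{FlexHub} = 0 ⇒ p_{IronWorks} = 36 + 0.25p_{FlexHub}.
Similarly p_{FlexHub} = 34.5 + 0.25p_{IronWorks}.
Solving the two reaction functions simultaneously: (1 − (0.25)(0.25))p_{IronWorks} = 36 + 0.25·34.5, so 0.9375p_{IronWorks} = 44.625 and p_{IronWorks} = 47.6.
Then p_{FlexHub} = 34.5 + 0.25·47.6 = 46.4.
q_{IronWorks} = 114 − 2·47.6 + 46.4 = 65.2.

65.2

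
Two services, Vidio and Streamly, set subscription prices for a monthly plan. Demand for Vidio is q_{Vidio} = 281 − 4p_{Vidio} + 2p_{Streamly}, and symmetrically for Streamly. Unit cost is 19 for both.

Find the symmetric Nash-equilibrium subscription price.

59.5

Vidio's profit: π = (p_{Vidio} − 19)(281 − 4p_{Vidio} + 2p_{Streamly}).
∂π/∂p_{Vidio} = 357 − 8p_{Vidio} + 2p_{Streamly} = 0 ⇒ p_{Vidio} = 44.625 + 0.25p_{Streamly}.
The game is symmetric, so in equilibrium p_{Streamly} = p_{Vidio}: the reaction function gives 0.75p_{Vidio} = 44.625, hence p_{Vidio} = 59.5.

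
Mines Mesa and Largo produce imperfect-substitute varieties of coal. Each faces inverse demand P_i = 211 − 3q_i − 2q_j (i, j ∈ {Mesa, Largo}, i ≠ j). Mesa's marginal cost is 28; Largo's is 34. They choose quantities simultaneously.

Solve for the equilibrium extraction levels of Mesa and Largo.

Mine Mesa's profit: π = q_{Mesa}(211 − 3q_{Mesa} − 2q_{Largo}) − 28q_{Mesa}.
∂π/∂q_{Mesa} = 183 − 6q_{Mesa} − 2q_{Largo} = 0 ⇒ q_{Mesa} = 30.5 − (1/3)q_{Largo}.
Similarly q_{Largo} = 29.5 − (1/3)q_{Mesa}.
Solving the two reaction functions simultaneously: (1 − (−1/3)(−1/3))q_{Mesa} = 30.5 − (1/3)·29.5, so (8/9)q_{Mesa} = 62/3 and q_{Mesa} = 23.25.
Then q_{Largo} = 29.5 − (1/3)·23.25 = 21.75.

23.25, 21.75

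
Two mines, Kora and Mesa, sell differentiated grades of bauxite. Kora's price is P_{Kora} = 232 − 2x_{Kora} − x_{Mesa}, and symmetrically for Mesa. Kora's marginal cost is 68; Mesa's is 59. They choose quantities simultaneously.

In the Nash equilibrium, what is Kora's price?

Mine Kora's profit: π = x_{Kora}(232 − 2x_{Kora} − x_{Mesa}) − 68x_{Kora}.
∂π/∂x_{Kora} = 164 − 4x_{Kora} − x_{Mesa} = 0 ⇒ x_{Kora} = 41 − 0.25x_{Mesa}.
Similarly x_{Mesa} = 43.25 − 0.25x_{Kora}.
Plugging x_{Mesa} into Kora's best response: x_{Kora} = 41 − 0.25(43.25 − 0.25x_{Kora}) ⇒ 0.9375x_{Kora} = 30.1875, so x_{Kora} = 32.2.
Then x_{Mesa} = 43.25 − 0.25·32.2 = 35.2.
P_{Kora} = 232 − 2·32.2 − 35.2 = 132.4.

132.4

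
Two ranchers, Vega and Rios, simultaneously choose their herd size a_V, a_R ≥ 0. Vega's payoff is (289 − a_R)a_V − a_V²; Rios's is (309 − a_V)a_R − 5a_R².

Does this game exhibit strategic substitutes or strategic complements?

Expanding Vega's payoff: 289a_V − a_Ra_V − a_V².
∂π/∂a_V = 289 − a_R − 2a_V = 0, so a_V = 144.5 − 0.5a_R.
The best-response slope da_V/da_R = −0.5 < 0: the reaction function is downward-sloping, so the choices are strategic substitutes.

strategic substitutes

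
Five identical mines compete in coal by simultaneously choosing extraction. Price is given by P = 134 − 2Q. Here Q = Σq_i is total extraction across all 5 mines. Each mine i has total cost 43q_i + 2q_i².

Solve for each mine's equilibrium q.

A representative mine's profit is π_i = q_i(134 − 2Q) − 43q_i − 2q_i², with Q = q_i + Σ_{j≠i} q_j.
First-order condition: 91 − 8q_i − 2Σ_{j≠i} q_j = 0.
With identical mines, set every q_j = q: then 91 − 8q − 8q = 0, i.e. q = 91/16 = 5.6875.

5.6875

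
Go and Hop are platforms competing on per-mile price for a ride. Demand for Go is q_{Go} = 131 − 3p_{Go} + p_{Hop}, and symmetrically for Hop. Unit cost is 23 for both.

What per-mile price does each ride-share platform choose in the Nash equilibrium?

40

Go's profit: π = (p_{Go} − 23)(131 − 3p_{Go} + p_{Hop}).
∂π/∂p_{Go} = 200 − 6p_{Go} + p_{Hop} = 0 ⇒ p_{Go} = 100/3 + (1/6)p_{Hop}.
The game is symmetric, so in equilibrium p_{Hop} = p_{Go}: the reaction function gives (5/6)p_{Go} = 100/3, hence p_{Go} = 40.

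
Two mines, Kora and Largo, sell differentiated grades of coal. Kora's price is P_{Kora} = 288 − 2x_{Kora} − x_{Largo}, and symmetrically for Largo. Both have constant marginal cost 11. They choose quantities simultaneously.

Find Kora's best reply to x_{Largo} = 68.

Mine Kora's profit: π = x_{Kora}(288 − 2x_{Kora} − x_{Largo}) − 11x_{Kora}.
∂π/∂x_{Kora} = 277 − 4x_{Kora} − x_{Largo} = 0 ⇒ x_{Kora} = 69.25 − 0.25x_{Largo}.
At x_{Largo} = 68: x_{Kora} = 69.25 − 0.25·68 = 52.25.

52.25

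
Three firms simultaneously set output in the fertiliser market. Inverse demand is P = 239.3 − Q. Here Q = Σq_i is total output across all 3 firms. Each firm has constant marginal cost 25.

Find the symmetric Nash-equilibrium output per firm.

53.575

A representative firm's profit is π_i = q_i(239.3 − Q) − 25q_i, with Q = q_i + Σ_{j≠i} q_j.
First-order condition: 214.3 − 2q_i − Σ_{j≠i} q_j = 0.
In a symmetric equilibrium every firm chooses the same q, so Σ_{j≠i} q_j = 2q. The condition becomes 214.3 − 4q = 0, giving q = 214.3/4 = 53.575.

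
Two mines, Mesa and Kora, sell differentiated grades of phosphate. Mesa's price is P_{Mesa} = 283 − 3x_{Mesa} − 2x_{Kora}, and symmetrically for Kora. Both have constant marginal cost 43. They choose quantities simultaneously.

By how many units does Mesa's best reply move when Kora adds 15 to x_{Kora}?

Mine Mesa's profit: π = x_{Mesa}(283 − 3x_{Mesa} − 2x_{Kora}) − 43x_{Mesa}.
∂π/∂x_{Mesa} = 240 − 6x_{Mesa} − 2x_{Kora} = 0 ⇒ x_{Mesa} = 40 − (1/3)x_{Kora}.
The reaction-function slope is −1/3, so a 15-unit rise in x_{Kora} moves x_{Mesa} by −1/3 × 15 = −5. Mesa's best response falls — the actions are strategic substitutes.

-5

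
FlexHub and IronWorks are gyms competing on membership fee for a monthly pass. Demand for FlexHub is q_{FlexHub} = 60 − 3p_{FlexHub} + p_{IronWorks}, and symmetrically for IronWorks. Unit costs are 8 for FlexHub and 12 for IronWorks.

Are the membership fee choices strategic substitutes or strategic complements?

FlexHub's profit: π = (p_{FlexHub} − 8)(60 − 3p_{FlexHub} + p_{IronWorks}).
∂π/∂p_{FlexHub} = 84 − 6p_{FlexHub} + p_{IronWorks} = 0 ⇒ p_{FlexHub} = 14 + (1/6)p_{IronWorks}.
The best-response slope dp_{FlexHub}/dp_{IronWorks} = 1/6 > 0: the reaction function is upward-sloping, so the choices are strategic complements.

strategic complements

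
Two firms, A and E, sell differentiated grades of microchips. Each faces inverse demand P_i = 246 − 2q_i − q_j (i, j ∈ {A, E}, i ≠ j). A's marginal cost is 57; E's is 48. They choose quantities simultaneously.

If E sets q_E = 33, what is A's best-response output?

39

Firm A's profit: π = q_A(246 − 2q_A − q_E) − 57q_A.
∂π/∂q_A = 189 − 4q_A − q_E = 0 ⇒ q_A = 47.25 − 0.25q_E.
At q_E = 33: q_A = 47.25 − 0.25·33 = 39.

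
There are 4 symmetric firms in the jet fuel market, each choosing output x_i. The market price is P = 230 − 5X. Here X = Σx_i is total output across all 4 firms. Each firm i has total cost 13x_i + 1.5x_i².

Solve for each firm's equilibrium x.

7.75

A representative firm's profit is π_i = x_i(230 − 5X) − 13x_i − 1.5x_i², with X = x_i + Σ_{j≠i} x_j.
First-order condition: 217 − 13x_i − 5Σ_{j≠i} x_j = 0.
With identical firms, set every x_j = x: then 217 − 13x − 15x = 0, i.e. x = 217/28 = 7.75.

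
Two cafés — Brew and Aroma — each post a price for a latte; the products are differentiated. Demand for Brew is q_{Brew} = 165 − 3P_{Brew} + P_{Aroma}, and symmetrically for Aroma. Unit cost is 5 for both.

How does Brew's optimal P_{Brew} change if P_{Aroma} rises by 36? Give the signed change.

6

Brew's profit: π = (P_{Brew} − 5)(165 − 3P_{Brew} + P_{Aroma}).
∂π/∂P_{Brew} = 180 − 6P_{Brew} + P_{Aroma} = 0 ⇒ P_{Brew} = 30 + (1/6)P_{Aroma}.
The reaction-function slope is 1/6, so a 36-unit rise in P_{Aroma} moves P_{Brew} by 1/6 × 36 = 6. Brew's best response rises — the actions are strategic complements.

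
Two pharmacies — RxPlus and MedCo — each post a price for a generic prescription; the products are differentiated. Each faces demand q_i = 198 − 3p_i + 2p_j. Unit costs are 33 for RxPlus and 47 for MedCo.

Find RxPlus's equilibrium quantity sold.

131.625

RxPlus's profit: π = (p_{RxPlus} − 33)(198 − 3p_{RxPlus} + 2p_{MedCo}).
∂π/∂p_{RxPlus} = 297 − 6p_{RxPlus} + 2p_{MedCo} = 0 ⇒ p_{RxPlus} = 49.5 + (1/3)p_{MedCo}.
Similarly p_{MedCo} = 56.5 + (1/3)p_{RxPlus}.
Substituting the second reaction function into the first: p_{RxPlus} = 49.5 + (1/3)(56.5 + (1/3)p_{RxPlus}), which gives (8/9)p_{RxPlus} = 205/3 ⇒ p_{RxPlus} = 76.875.
Then p_{MedCo} = 56.5 + (1/3)·76.875 = 82.125.
q_{RxPlus} = 198 − 3·76.875 + 2·82.125 = 131.625.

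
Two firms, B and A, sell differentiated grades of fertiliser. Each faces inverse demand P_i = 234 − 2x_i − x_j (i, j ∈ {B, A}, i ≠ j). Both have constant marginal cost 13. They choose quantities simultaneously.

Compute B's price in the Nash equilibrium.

101.4

Firm B's profit: π = x_B(234 − 2x_B − x_A) − 13x_B.
∂π/∂x_B = 221 − 4x_B − x_A = 0 ⇒ x_B = 55.25 − 0.25x_A.
The game is symmetric, so in equilibrium x_A = x_B: the reaction function gives 1.25x_B = 55.25, hence x_B = 44.2.
P_B = 234 − 2·44.2 − 44.2 = 101.4.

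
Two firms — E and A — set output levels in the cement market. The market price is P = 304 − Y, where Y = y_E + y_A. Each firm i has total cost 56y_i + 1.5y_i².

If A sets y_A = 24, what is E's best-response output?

44.8

Firm E's profit: π = y_E(304 − (y_E + y_A)) − 56y_E − 1.5y_E².
∂π/∂y_E = 248 − 5y_E − y_A = 0, so y_E = 49.6 − 0.2y_A.
At y_A = 24: y_E = 49.6 − 0.2·24 = 44.8.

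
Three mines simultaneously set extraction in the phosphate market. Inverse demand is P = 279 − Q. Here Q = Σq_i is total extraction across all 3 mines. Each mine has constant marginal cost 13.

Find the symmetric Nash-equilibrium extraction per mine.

66.5

A representative mine's profit is π_i = q_i(279 − Q) − 13q_i, with Q = q_i + Σ_{j≠i} q_j.
First-order condition: 266 − 2q_i − Σ_{j≠i} q_j = 0.
Imposing symmetry (q_j = q for all j) turns Σ_{j≠i} q_j into 2q, so 266 = 4q and q = 66.5.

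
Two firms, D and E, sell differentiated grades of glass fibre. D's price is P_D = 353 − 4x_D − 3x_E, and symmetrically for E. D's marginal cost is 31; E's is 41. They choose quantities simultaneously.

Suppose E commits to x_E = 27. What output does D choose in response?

30.125

Firm D's profit: π = x_D(353 − 4x_D − 3x_E) − 31x_D.
∂π/∂x_D = 322 − 8x_D − 3x_E = 0 ⇒ x_D = 40.25 − 0.375x_E.
At x_E = 27: x_D = 40.25 − 0.375·27 = 30.125.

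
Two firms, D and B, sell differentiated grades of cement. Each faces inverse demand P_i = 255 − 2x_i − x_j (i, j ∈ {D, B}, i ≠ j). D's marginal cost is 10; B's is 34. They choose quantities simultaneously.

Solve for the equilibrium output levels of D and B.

Firm D's profit: π = x_D(255 − 2x_D − x_B) − 10x_D.
∂π/∂x_D = 245 − 4x_D − x_B = 0 ⇒ x_D = 61.25 − 0.25x_B.
Similarly x_B = 55.25 − 0.25x_D.
Plugging x_B into D's best response: x_D = 61.25 − 0.25(55.25 − 0.25x_D) ⇒ 0.9375x_D = 47.4375, so x_D = 50.6.
Then x_B = 55.25 − 0.25·50.6 = 42.6.

50.6, 42.6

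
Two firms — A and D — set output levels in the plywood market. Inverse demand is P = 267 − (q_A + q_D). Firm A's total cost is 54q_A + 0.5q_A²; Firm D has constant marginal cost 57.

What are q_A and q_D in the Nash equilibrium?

43.2, 83.4

Firm A's profit: π = q_A(267 − (q_A + q_D)) − 54q_A − 0.5q_A².
∂π/∂q_A = 213 − 3q_A − q_D = 0, so q_A = 71 − (1/3)q_D.
For D: ∂π/∂q_D = 210 − 2q_D − q_A = 0 ⇒ q_D = 105 − 0.5q_A.
Substituting the second reaction function into the first: q_A = 71 − (1/3)(105 − 0.5q_A), which gives (5/6)q_A = 36 ⇒ q_A = 43.2.
Then q_D = 105 − 0.5·43.2 = 83.4.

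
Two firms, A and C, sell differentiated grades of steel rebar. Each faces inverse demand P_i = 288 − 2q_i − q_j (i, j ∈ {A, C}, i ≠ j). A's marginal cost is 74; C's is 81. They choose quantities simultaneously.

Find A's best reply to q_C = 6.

Firm A's profit: π = q_A(288 − 2q_A − q_C) − 74q_A.
∂π/∂q_A = 214 − 4q_A − q_C = 0 ⇒ q_A = 53.5 − 0.25q_C.
At q_C = 6: q_A = 53.5 − 0.25·6 = 52.

52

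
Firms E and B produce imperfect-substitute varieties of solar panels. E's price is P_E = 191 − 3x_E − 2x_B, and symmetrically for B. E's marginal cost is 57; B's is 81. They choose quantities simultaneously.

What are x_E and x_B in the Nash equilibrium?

18.25, 12.25

Firm E's profit: π = x_E(191 − 3x_E − 2x_B) − 57x_E.
∂π/∂x_E = 134 − 6x_E − 2x_B = 0 ⇒ x_E = 67/3 − (1/3)x_B.
Similarly x_B = 55/3 − (1/3)x_E.
Plugging x_B into E's best response: x_E = 67/3 − (1/3)(55/3 − (1/3)x_E) ⇒ (8/9)x_E = 146/9, so x_E = 18.25.
Then x_B = 55/3 − (1/3)·18.25 = 12.25.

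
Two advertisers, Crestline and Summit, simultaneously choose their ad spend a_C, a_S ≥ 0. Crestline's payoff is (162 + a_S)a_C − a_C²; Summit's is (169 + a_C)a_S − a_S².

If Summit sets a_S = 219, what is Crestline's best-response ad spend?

Expanding Crestline's payoff: 162a_C + a_Sa_C − a_C².
∂π/∂a_C = 162 + a_S − 2a_C = 0, so a_C = 81 + 0.5a_S.
At a_S = 219: a_C = 81 + 0.5·219 = 190.5.

190.5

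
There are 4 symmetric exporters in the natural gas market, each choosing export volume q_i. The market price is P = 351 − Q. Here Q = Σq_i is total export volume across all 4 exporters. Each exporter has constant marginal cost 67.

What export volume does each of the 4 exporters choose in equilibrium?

A representative exporter's profit is π_i = q_i(351 − Q) − 67q_i, with Q = q_i + Σ_{j≠i} q_j.
First-order condition: 284 − 2q_i − Σ_{j≠i} q_j = 0.
Imposing symmetry (q_j = q for all j) turns Σ_{j≠i} q_j into 3q, so 284 = 5q and q = 56.8.

56.8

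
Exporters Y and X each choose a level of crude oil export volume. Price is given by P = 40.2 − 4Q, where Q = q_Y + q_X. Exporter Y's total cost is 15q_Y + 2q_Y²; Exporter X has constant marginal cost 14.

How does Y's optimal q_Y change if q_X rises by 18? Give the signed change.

Exporter Y's profit: π = q_Y(40.2 − 4(q_Y + q_X)) − 15q_Y − 2q_Y².
∂π/∂q_Y = 25.2 − 12q_Y − 4q_X = 0, so q_Y = 2.1 − (1/3)q_X.
The reaction-function slope is −1/3, so an 18-unit rise in q_X moves q_Y by −1/3 × 18 = −6. Y's best response falls — the actions are strategic substitutes.

-6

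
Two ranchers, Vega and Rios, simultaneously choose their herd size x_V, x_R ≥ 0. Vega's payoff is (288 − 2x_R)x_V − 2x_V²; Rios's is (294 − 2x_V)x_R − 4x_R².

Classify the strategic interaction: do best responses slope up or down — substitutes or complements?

Expanding Vega's payoff: 288x_V − 2x_Rx_V − 2x_V².
∂π/∂x_V = 288 − 2x_R − 4x_V = 0, so x_V = 72 − 0.5x_R.
The best-response slope dx_V/dx_R = −0.5 < 0: the reaction function is downward-sloping, so the choices are strategic substitutes.

strategic substitutes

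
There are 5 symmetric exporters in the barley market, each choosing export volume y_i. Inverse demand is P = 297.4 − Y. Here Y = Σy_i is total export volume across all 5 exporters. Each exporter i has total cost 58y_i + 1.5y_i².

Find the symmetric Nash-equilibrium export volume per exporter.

26.6

A representative exporter's profit is π_i = y_i(297.4 − Y) − 58y_i − 1.5y_i², with Y = y_i + Σ_{j≠i} y_j.
First-order condition: 239.4 − 5y_i − Σ_{j≠i} y_j = 0.
With identical exporters, set every y_j = y: then 239.4 − 5y − 4y = 0, i.e. y = 239.4/9 = 26.6.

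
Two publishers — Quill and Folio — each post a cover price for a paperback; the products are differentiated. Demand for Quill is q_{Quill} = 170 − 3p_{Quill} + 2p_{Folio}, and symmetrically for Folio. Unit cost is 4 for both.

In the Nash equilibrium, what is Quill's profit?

5166.75

Quill's profit: π = (p_{Quill} − 4)(170 − 3p_{Quill} + 2p_{Folio}).
∂π/∂p_{Quill} = 182 − 6p_{Quill} + 2p_{Folio} = 0 ⇒ p_{Quill} = 91/3 + (1/3)p_{Folio}.
The game is symmetric, so in equilibrium p_{Folio} = p_{Quill}: the reaction function gives (2/3)p_{Quill} = 91/3, hence p_{Quill} = 45.5.
q_{Quill} = 170 − 3·45.5 + 2·45.5 = 124.5.
Profit = (45.5 − 4)·124.5 = 5166.75.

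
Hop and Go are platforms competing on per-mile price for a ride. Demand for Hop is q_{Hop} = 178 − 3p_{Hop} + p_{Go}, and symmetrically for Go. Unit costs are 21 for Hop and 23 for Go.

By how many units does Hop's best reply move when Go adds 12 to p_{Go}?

Hop's profit: π = (p_{Hop} − 21)(178 − 3p_{Hop} + p_{Go}).
∂π/∂p_{Hop} = 241 − 6p_{Hop} + p_{Go} = 0 ⇒ p_{Hop} = 241/6 + (1/6)p_{Go}.
The reaction-function slope is 1/6, so a 12-unit rise in p_{Go} moves p_{Hop} by 1/6 × 12 = 2. Hop's best response rises — the actions are strategic complements.

2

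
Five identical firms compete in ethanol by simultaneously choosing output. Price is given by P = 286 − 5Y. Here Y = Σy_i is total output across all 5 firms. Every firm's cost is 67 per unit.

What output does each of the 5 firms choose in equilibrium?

7.3

A representative firm's profit is π_i = y_i(286 − 5Y) − 67y_i, with Y = y_i + Σ_{j≠i} y_j.
First-order condition: 219 − 10y_i − 5Σ_{j≠i} y_j = 0.
Imposing symmetry (y_j = y for all j) turns Σ_{j≠i} y_j into 4y, so 219 = 30y and y = 7.3.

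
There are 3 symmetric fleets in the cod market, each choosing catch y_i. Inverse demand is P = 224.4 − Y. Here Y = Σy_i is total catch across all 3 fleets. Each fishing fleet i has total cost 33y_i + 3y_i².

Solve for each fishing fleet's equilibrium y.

A representative fishing fleet's profit is π_i = y_i(224.4 − Y) − 33y_i − 3y_i², with Y = y_i + Σ_{j≠i} y_j.
First-order condition: 191.4 − 8y_i − Σ_{j≠i} y_j = 0.
In a symmetric equilibrium every fishing fleet chooses the same y, so Σ_{j≠i} y_j = 2y. The condition becomes 191.4 − 10y = 0, giving y = 191.4/10 = 19.14.

19.14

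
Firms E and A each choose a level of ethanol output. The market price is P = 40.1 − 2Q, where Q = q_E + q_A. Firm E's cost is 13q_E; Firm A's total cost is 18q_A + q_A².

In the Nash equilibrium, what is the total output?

Firm E's profit: π = q_E(40.1 − 2(q_E + q_A)) − 13q_E.
∂π/∂q_E = 27.1 − 4q_E − 2q_A = 0, so q_E = 6.775 − 0.5q_A.
For A: ∂π/∂q_A = 22.1 − 6q_A − 2q_E = 0 ⇒ q_A = 221/60 − (1/3)q_E.
Substituting the second reaction function into the first: q_E = 6.775 − 0.5(221/60 − (1/3)q_E), which gives (5/6)q_E = 74/15 ⇒ q_E = 5.92.
Then q_A = 221/60 − (1/3)·5.92 = 1.71.
Total output: 5.92 + 1.71 = 7.63.

7.63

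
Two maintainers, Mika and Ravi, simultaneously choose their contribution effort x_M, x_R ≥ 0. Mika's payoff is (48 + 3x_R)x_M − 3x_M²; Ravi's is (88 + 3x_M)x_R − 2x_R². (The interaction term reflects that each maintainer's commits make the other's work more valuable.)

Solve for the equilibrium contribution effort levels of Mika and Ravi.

Expanding Mika's payoff: 48x_M + 3x_Rx_M − 3x_M².
∂π/∂x_M = 48 + 3x_R − 6x_M = 0, so x_M = 8 + 0.5x_R.
Likewise for Ravi: x_R = 22 + 0.75x_M.
Solving the two reaction functions simultaneously: (1 − (0.5)(0.75))x_M = 8 + 0.5·22, so 0.625x_M = 19 and x_M = 30.4.
Then x_R = 22 + 0.75·30.4 = 44.8.

30.4, 44.8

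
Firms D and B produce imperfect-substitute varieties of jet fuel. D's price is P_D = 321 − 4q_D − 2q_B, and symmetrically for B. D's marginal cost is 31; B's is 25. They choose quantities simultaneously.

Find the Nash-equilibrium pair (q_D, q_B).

Firm D's profit: π = q_D(321 − 4q_D − 2q_B) − 31q_D.
∂π/∂q_D = 290 − 8q_D − 2q_B = 0 ⇒ q_D = 36.25 − 0.25q_B.
Similarly q_B = 37 − 0.25q_D.
Plugging q_B into D's best response: q_D = 36.25 − 0.25(37 − 0.25q_D) ⇒ 0.9375q_D = 27, so q_D = 28.8.
Then q_B = 37 − 0.25·28.8 = 29.8.

28.8, 29.8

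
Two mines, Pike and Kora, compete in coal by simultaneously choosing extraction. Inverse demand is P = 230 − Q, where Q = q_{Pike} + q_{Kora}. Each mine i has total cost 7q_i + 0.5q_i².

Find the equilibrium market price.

Mine Pike's profit: π = q_{Pike}(230 − (q_{Pike} + q_{Kora})) − 7q_{Pike} − 0.5q_{Pike}².
∂π/∂q_{Pike} = 223 − 3q_{Pike} − q_{Kora} = 0, so q_{Pike} = 223/3 − (1/3)q_{Kora}.
The game is symmetric, so in equilibrium q_{Kora} = q_{Pike}: the reaction function gives (4/3)q_{Pike} = 223/3, hence q_{Pike} = 55.75.
Equilibrium price: P = 230 − 111.5 = 118.5.

118.5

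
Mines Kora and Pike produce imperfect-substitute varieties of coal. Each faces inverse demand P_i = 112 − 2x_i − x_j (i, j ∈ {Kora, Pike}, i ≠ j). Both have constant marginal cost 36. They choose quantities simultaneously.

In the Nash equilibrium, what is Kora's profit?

Mine Kora's profit: π = x_{Kora}(112 − 2x_{Kora} − x_{Pike}) − 36x_{Kora}.
∂π/∂x_{Kora} = 76 − 4x_{Kora} − x_{Pike} = 0 ⇒ x_{Kora} = 19 − 0.25x_{Pike}.
The game is symmetric, so in equilibrium x_{Pike} = x_{Kora}: the reaction function gives 1.25x_{Kora} = 19, hence x_{Kora} = 15.2.
P_{Kora} = 112 − 2·15.2 − 15.2 = 66.4.
Profit = (66.4 − 36)·15.2 = 462.08.

462.08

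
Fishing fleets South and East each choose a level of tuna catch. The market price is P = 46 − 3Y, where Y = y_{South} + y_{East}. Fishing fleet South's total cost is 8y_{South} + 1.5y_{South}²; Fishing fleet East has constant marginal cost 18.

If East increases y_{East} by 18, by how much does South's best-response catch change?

Fishing fleet South's profit: π = y_{South}(46 − 3(y_{South} + y_{East})) − 8y_{South} − 1.5y_{South}².
∂π/∂y_{South} = 38 − 9y_{South} − 3y_{East} = 0, so y_{South} = 38/9 − (1/3)y_{East}.
The reaction-function slope is −1/3, so an 18-unit rise in y_{East} moves y_{South} by −1/3 × 18 = −6. South's best response falls — the actions are strategic substitutes.

-6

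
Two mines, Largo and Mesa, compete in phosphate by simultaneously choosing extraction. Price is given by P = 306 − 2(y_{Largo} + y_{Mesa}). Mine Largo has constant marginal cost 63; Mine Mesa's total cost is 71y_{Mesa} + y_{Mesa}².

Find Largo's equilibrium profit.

4880.72

Mine Largo's profit: π = y_{Largo}(306 − 2(y_{Largo} + y_{Mesa})) − 63y_{Largo}.
∂π/∂y_{Largo} = 243 − 4y_{Largo} − 2y_{Mesa} = 0, so y_{Largo} = 60.75 − 0.5y_{Mesa}.
For Mesa: ∂π/∂y_{Mesa} = 235 − 6y_{Mesa} − 2y_{Largo} = 0 ⇒ y_{Mesa} = 235/6 − (1/3)y_{Largo}.
Solving the two reaction functions simultaneously: (1 − (−0.5)(−1/3))y_{Largo} = 60.75 − 0.5·(235/6), so (5/6)y_{Largo} = 247/6 and y_{Largo} = 49.4.
Then y_{Mesa} = 235/6 − (1/3)·49.4 = 22.7.
Price P = 306 − 2·72.1 = 161.8.
Largo's profit: (161.8 − 63)·49.4 = 4880.72.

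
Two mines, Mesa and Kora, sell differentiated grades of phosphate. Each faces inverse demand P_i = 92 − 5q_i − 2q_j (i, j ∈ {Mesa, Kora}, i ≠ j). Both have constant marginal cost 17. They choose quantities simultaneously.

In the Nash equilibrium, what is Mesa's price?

48.25

Mine Mesa's profit: π = q_{Mesa}(92 − 5q_{Mesa} − 2q_{Kora}) − 17q_{Mesa}.
∂π/∂q_{Mesa} = 75 − 10q_{Mesa} − 2q_{Kora} = 0 ⇒ q_{Mesa} = 7.5 − 0.2q_{Kora}.
The game is symmetric, so in equilibrium q_{Kora} = q_{Mesa}: the reaction function gives 1.2q_{Mesa} = 7.5, hence q_{Mesa} = 6.25.
P_{Mesa} = 92 − 5·6.25 − 2·6.25 = 48.25.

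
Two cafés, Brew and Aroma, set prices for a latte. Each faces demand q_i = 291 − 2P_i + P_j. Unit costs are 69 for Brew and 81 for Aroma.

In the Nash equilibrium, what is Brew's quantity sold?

Brew's profit: π = (P_{Brew} − 69)(291 − 2P_{Brew} + P_{Aroma}).
∂π/∂P_{Brew} = 429 − 4P_{Brew} + P_{Aroma} = 0 ⇒ P_{Brew} = 107.25 + 0.25P_{Aroma}.
Similarly P_{Aroma} = 113.25 + 0.25P_{Brew}.
Solving the two reaction functions simultaneously: (1 − (0.25)(0.25))P_{Brew} = 107.25 + 0.25·113.25, so 0.9375P_{Brew} = 135.5625 and P_{Brew} = 144.6.
Then P_{Aroma} = 113.25 + 0.25·144.6 = 149.4.
q_{Brew} = 291 − 2·144.6 + 149.4 = 151.2.

151.2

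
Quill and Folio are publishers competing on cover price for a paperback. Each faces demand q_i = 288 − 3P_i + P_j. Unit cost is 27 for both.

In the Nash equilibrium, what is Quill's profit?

Quill's profit: π = (P_{Quill} − 27)(288 − 3P_{Quill} + P_{Folio}).
∂π/∂P_{Quill} = 369 − 6P_{Quill} + P_{Folio} = 0 ⇒ P_{Quill} = 61.5 + (1/6)P_{Folio}.
By symmetry P_{Folio} = P_{Quill}; substituting into the reaction function, (5/6)P_{Quill} = 61.5 and P_{Quill} = 73.8.
q_{Quill} = 288 − 3·73.8 + 73.8 = 140.4.
Profit = (73.8 − 27)·140.4 = 6570.72.

6570.72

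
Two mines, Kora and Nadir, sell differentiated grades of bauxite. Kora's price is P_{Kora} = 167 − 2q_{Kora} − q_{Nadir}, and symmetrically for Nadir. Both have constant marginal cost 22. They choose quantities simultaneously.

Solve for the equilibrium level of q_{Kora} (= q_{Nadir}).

Mine Kora's profit: π = q_{Kora}(167 − 2q_{Kora} − q_{Nadir}) − 22q_{Kora}.
∂π/∂q_{Kora} = 145 − 4q_{Kora} − q_{Nadir} = 0 ⇒ q_{Kora} = 36.25 − 0.25q_{Nadir}.
The game is symmetric, so in equilibrium q_{Nadir} = q_{Kora}: the reaction function gives 1.25q_{Kora} = 36.25, hence q_{Kora} = 29.

29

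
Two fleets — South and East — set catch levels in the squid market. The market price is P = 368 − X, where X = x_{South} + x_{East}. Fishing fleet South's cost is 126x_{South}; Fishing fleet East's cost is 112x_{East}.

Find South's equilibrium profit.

Fishing fleet South's profit: π = x_{South}(368 − (x_{South} + x_{East})) − 126x_{South}.
∂π/∂x_{South} = 242 − 2x_{South} − x_{East} = 0, so x_{South} = 121 − 0.5x_{East}.
By the same steps for East: x_{East} = 128 − 0.5x_{South}.
Substituting the second reaction function into the first: x_{South} = 121 − 0.5(128 − 0.5x_{South}), which gives 0.75x_{South} = 57 ⇒ x_{South} = 76.
Then x_{East} = 128 − 0.5·76 = 90.
Price P = 368 − 166 = 202.
South's profit: (202 − 126)·76 = 5776.

5776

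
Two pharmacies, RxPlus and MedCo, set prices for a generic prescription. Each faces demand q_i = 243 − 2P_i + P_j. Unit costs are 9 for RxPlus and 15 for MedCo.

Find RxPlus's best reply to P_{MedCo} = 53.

RxPlus's profit: π = (P_{RxPlus} − 9)(243 − 2P_{RxPlus} + P_{MedCo}).
∂π/∂P_{RxPlus} = 261 − 4P_{RxPlus} + P_{MedCo} = 0 ⇒ P_{RxPlus} = 65.25 + 0.25P_{MedCo}.
At P_{MedCo} = 53: P_{RxPlus} = 65.25 + 0.25·53 = 78.5.

78.5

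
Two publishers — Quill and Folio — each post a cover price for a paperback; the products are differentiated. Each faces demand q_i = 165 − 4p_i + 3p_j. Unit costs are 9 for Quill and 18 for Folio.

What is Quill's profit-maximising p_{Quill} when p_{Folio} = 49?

43.5

Quill's profit: π = (p_{Quill} − 9)(165 − 4p_{Quill} + 3p_{Folio}).
∂π/∂p_{Quill} = 201 − 8p_{Quill} + 3p_{Folio} = 0 ⇒ p_{Quill} = 25.125 + 0.375p_{Folio}.
At p_{Folio} = 49: p_{Quill} = 25.125 + 0.375·49 = 43.5.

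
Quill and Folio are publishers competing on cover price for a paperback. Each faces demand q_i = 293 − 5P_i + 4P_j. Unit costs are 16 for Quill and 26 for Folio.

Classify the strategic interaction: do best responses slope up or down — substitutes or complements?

strategic complements

Quill's profit: π = (P_{Quill} − 16)(293 − 5P_{Quill} + 4P_{Folio}).
∂π/∂P_{Quill} = 373 − 10P_{Quill} + 4P_{Folio} = 0 ⇒ P_{Quill} = 37.3 + 0.4P_{Folio}.
The best-response slope dP_{Quill}/dP_{Folio} = 0.4 > 0: the reaction function is upward-sloping, so the choices are strategic complements.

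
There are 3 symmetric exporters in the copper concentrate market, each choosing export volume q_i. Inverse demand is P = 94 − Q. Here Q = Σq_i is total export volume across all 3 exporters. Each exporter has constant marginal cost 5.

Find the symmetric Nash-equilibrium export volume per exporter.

A representative exporter's profit is π_i = q_i(94 − Q) − 5q_i, with Q = q_i + Σ_{j≠i} q_j.
First-order condition: 89 − 2q_i − Σ_{j≠i} q_j = 0.
With identical exporters, set every q_j = q: then 89 − 2q − 2q = 0, i.e. q = 89/4 = 22.25.

22.25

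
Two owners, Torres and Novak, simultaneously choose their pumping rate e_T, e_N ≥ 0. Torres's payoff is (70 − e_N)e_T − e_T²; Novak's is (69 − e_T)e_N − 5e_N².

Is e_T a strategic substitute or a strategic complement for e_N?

Expanding Torres's payoff: 70e_T − e_Ne_T − e_T².
∂π/∂e_T = 70 − e_N − 2e_T = 0, so e_T = 35 − 0.5e_N.
The best-response slope de_T/de_N = −0.5 < 0: the reaction function is downward-sloping, so the choices are strategic substitutes.

strategic substitutes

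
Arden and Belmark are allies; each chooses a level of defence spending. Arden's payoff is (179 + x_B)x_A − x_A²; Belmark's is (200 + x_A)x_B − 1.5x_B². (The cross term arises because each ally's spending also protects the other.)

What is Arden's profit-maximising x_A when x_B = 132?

Expanding Arden's payoff: 179x_A + x_Bx_A − x_A².
∂π/∂x_A = 179 + x_B − 2x_A = 0, so x_A = 89.5 + 0.5x_B.
At x_B = 132: x_A = 89.5 + 0.5·132 = 155.5.

155.5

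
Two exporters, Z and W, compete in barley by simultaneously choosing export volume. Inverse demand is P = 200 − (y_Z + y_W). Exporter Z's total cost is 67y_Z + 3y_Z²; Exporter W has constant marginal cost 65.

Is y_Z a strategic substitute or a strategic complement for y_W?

Exporter Z's profit: π = y_Z(200 − (y_Z + y_W)) − 67y_Z − 3y_Z².
∂π/∂y_Z = 133 − 8y_Z − y_W = 0, so y_Z = 16.625 − 0.125y_W.
The best-response slope dy_Z/dy_W = −0.125 < 0: the reaction function is downward-sloping, so the choices are strategic substitutes.

strategic substitutes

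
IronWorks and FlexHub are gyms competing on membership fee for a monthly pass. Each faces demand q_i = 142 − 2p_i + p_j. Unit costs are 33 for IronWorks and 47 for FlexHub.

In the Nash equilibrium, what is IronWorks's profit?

IronWorks's profit: π = (p_{IronWorks} − 33)(142 − 2p_{IronWorks} + p_{FlexHub}).
∂π/∂p_{IronWorks} = 208 − 4p_{IronWorks} + p_{FlexHub} = 0 ⇒ p_{IronWorks} = 52 + 0.25p_{FlexHub}.
Similarly p_{FlexHub} = 59 + 0.25p_{IronWorks}.
Substituting the second reaction function into the first: p_{IronWorks} = 52 + 0.25(59 + 0.25p_{IronWorks}), which gives 0.9375p_{IronWorks} = 66.75 ⇒ p_{IronWorks} = 71.2.
Then p_{FlexHub} = 59 + 0.25·71.2 = 76.8.
q_{IronWorks} = 142 − 2·71.2 + 76.8 = 76.4.
Profit = (71.2 − 33)·76.4 = 2918.48.

2918.48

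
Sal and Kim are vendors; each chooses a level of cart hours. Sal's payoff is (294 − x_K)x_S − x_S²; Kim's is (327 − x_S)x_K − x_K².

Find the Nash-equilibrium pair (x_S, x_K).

87, 120

Expanding Sal's payoff: 294x_S − x_Kx_S − x_S².
∂π/∂x_S = 294 − x_K − 2x_S = 0, so x_S = 147 − 0.5x_K.
Likewise for Kim: x_K = 163.5 − 0.5x_S.
Solving the two reaction functions simultaneously: (1 − (−0.5)(−0.5))x_S = 147 − 0.5·163.5, so 0.75x_S = 65.25 and x_S = 87.
Then x_K = 163.5 − 0.5·87 = 120.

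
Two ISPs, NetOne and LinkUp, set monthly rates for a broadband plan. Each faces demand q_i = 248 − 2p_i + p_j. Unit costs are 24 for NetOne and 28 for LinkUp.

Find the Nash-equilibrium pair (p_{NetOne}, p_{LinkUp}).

NetOne's profit: π = (p_{NetOne} − 24)(248 − 2p_{NetOne} + p_{LinkUp}).
∂π/∂p_{NetOne} = 296 − 4p_{NetOne} + p_{LinkUp} = 0 ⇒ p_{NetOne} = 74 + 0.25p_{LinkUp}.
Similarly p_{LinkUp} = 76 + 0.25p_{NetOne}.
Substituting the second reaction function into the first: p_{NetOne} = 74 + 0.25(76 + 0.25p_{NetOne}), which gives 0.9375p_{NetOne} = 93 ⇒ p_{NetOne} = 99.2.
Then p_{LinkUp} = 76 + 0.25·99.2 = 100.8.

99.2, 100.8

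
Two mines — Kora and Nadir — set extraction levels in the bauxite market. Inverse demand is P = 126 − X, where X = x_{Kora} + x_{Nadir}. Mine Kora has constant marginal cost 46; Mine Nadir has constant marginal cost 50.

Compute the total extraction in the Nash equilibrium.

Mine Kora's profit: π = x_{Kora}(126 − (x_{Kora} + x_{Nadir})) − 46x_{Kora}.
∂π/∂x_{Kora} = 80 − 2x_{Kora} − x_{Nadir} = 0, so x_{Kora} = 40 − 0.5x_{Nadir}.
By the same steps for Nadir: x_{Nadir} = 38 − 0.5x_{Kora}.
Substituting the second reaction function into the first: x_{Kora} = 40 − 0.5(38 − 0.5x_{Kora}), which gives 0.75x_{Kora} = 21 ⇒ x_{Kora} = 28.
Then x_{Nadir} = 38 − 0.5·28 = 24.
Total extraction: 28 + 24 = 52.

52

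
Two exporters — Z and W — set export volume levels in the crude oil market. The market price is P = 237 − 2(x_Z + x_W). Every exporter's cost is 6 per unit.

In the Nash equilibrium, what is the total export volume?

Exporter Z's profit: π = x_Z(237 − 2(x_Z + x_W)) − 6x_Z.
∂π/∂x_Z = 231 − 4x_Z − 2x_W = 0, so x_Z = 57.75 − 0.5x_W.
Setting x_Z = x_W in the reaction function: x_Z = 57.75 − 0.5x_Z, so x_Z = 57.75 / 1.5 = 38.5.
Total export volume: 38.5 + 38.5 = 77.

77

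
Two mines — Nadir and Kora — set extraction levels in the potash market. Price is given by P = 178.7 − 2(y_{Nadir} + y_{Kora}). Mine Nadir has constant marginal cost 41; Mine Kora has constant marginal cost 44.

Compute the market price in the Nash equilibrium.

Mine Nadir's profit: π = y_{Nadir}(178.7 − 2(y_{Nadir} + y_{Kora})) − 41y_{Nadir}.
∂π/∂y_{Nadir} = 137.7 − 4y_{Nadir} − 2y_{Kora} = 0, so y_{Nadir} = 34.425 − 0.5y_{Kora}.
By the same steps for Kora: y_{Kora} = 33.675 − 0.5y_{Nadir}.
Substituting the second reaction function into the first: y_{Nadir} = 34.425 − 0.5(33.675 − 0.5y_{Nadir}), which gives 0.75y_{Nadir} = 17.5875 ⇒ y_{Nadir} = 23.45.
Then y_{Kora} = 33.675 − 0.5·23.45 = 21.95.
Equilibrium price: P = 178.7 − 2·45.4 = 87.9.

87.9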